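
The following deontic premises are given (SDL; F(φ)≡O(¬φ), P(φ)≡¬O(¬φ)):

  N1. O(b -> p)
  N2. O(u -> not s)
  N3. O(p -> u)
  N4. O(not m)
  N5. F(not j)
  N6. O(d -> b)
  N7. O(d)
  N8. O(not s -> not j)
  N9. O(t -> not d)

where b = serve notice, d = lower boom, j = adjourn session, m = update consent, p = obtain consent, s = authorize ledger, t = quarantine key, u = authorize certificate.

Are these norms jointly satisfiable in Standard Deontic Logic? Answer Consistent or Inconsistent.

Premise 5, F(not j), is equivalent to O(j).
The contrapositive of premise 8 (O(not s -> not j)) is O(j -> s), and O(j) is already established, so O(s).
Premise 2 is O(u -> not s); contrapositively O(s -> not u). Since O(s) holds, K gives O(not u).
Premise 3 is O(p -> u); contrapositively O(not u -> not p). Since O(not u) holds, K gives O(not p).
Premise 1, O(b -> p), contraposes to O(not p -> not b); with O(not p) we get O(not b).
Premise 6, O(d -> b), contraposes to O(not b -> not d); with O(not b) we get O(not d).
However, premise 7 gives O(d).
We now have both O(not d) and O(d) — d is simultaneously obligatory and forbidden, violating the D-axiom.

Inconsistent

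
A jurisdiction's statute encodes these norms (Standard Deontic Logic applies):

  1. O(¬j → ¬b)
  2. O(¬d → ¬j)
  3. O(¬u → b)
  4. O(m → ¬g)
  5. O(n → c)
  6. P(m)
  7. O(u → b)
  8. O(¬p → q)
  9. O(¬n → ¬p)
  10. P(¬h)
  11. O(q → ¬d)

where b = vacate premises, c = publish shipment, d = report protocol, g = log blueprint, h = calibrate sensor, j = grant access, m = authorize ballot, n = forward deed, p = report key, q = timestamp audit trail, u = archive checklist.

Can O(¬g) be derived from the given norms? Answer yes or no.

No

Premise 4 is O(m → ¬g), but O(m) is not derivable from the premises (the permission P(m) asserts only ¬O(¬m), not O(m)), so it does not yield O(¬g).
No other premise forces O(¬g). An ideal world satisfying every premise can still have ¬g false, so O(¬g) is not derivable.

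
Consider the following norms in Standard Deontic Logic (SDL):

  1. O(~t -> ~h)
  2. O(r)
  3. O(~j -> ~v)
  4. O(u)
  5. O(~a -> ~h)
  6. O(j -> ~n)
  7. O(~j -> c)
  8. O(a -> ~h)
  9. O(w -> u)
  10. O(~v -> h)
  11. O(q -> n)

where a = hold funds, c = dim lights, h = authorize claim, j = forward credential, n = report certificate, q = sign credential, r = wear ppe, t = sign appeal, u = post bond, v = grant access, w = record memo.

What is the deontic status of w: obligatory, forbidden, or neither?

Neither

Premise 9 is O(w -> u); even if O(u) held, inferring O(w) would be affirming the consequent — invalid.
No premise or chain of K-axiom applications forces O(w), and none forces O(~w). So w is neither obligatory nor forbidden under these norms.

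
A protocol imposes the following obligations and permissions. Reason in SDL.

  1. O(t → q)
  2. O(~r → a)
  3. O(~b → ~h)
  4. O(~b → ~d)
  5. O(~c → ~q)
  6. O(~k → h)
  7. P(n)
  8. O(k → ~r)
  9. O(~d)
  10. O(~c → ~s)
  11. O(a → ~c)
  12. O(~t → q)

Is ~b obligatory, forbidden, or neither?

By case analysis on ~t: premise 12 gives O(~t → q) and premise 1 gives O(t → q), so O(q) either way.
Premise 5, O(~c → ~q), contraposes to O(q → c); with O(q) we get O(c).
The contrapositive of premise 11 (O(a → ~c)) is O(c → ~a), and O(c) is already established, so O(~a).
Premise 2 is O(~r → a); contrapositively O(~a → r). Since O(~a) holds, K gives O(r).
Premise 8, O(k → ~r), contraposes to O(r → ~k); with O(r) we get O(~k).
Premise 6 is O(~k → h); since O(~k), deontic closure gives O(h).
Premise 3, O(~b → ~h), contraposes to O(h → b); with O(h) we get O(b).
Premises 4, 7, 9, 10 do not contribute to this derivation.
Thus O(b), which is F(~b): ~b is forbidden.

Forbidden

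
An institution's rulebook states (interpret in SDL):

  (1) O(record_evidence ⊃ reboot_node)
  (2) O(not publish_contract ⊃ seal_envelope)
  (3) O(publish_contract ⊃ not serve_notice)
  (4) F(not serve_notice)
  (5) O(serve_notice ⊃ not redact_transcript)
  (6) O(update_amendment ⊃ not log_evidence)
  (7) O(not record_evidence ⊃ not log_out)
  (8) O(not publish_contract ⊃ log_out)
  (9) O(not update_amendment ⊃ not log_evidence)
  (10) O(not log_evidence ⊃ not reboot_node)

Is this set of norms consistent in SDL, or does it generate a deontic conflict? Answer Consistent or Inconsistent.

By case analysis on update_amendment: premise 6 gives O(update_amendment ⊃ not log_evidence) and premise 9 gives O(not update_amendment ⊃ not log_evidence), so O(not log_evidence) either way.
Premise 10 is O(not log_evidence ⊃ not reboot_node); since O(not log_evidence), deontic closure gives O(not reboot_node).
Premise 1, O(record_evidence ⊃ reboot_node), contraposes to O(not reboot_node ⊃ not record_evidence); with O(not reboot_node) we get O(not record_evidence).
Premise 7 is O(not record_evidence ⊃ not log_out); since O(not record_evidence), deontic closure gives O(not log_out).
Premise 8 is O(not publish_contract ⊃ log_out); contrapositively O(not log_out ⊃ publish_contract). Since O(not log_out) holds, K gives O(publish_contract).
Applying K to premise 3 (O(publish_contract ⊃ not serve_notice)) and O(publish_contract) yields O(not serve_notice).
But premise 4, F(not serve_notice), means O(serve_notice).
We now have both O(not serve_notice) and O(serve_notice) — serve_notice is simultaneously obligatory and forbidden, violating the D-axiom.

Inconsistent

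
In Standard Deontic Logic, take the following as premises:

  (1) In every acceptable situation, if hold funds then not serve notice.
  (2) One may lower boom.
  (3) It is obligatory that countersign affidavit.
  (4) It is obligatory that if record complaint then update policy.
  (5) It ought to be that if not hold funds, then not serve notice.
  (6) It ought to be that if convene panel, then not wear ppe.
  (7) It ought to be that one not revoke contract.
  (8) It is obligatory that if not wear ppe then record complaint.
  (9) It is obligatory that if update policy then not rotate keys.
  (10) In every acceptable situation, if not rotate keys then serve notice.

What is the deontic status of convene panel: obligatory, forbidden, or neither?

Forbidden

Premises 5 and 1 cover both cases: O(¬hold_funds → ¬serve_notice) and O(hold_funds → ¬serve_notice). Since ¬hold_funds ∨ hold_funds is a tautology, O(¬serve_notice) follows.
Premise 10 is O(¬rotate_keys → serve_notice); contrapositively O(¬serve_notice → rotate_keys). Since O(¬serve_notice) holds, K gives O(rotate_keys).
Premise 9, O(update_policy → ¬rotate_keys), contraposes to O(rotate_keys → ¬update_policy); with O(rotate_keys) we get O(¬update_policy).
Premise 4 is O(record_complaint → update_policy); contrapositively O(¬update_policy → ¬record_complaint). Since O(¬update_policy) holds, K gives O(¬record_complaint).
Premise 8 is O(¬wear_ppe → record_complaint); contrapositively O(¬record_complaint → wear_ppe). Since O(¬record_complaint) holds, K gives O(wear_ppe).
Premise 6 is O(convene_panel → ¬wear_ppe); contrapositively O(wear_ppe → ¬convene_panel). Since O(wear_ppe) holds, K gives O(¬convene_panel).
Premises 2, 3, 7 do not contribute to this derivation.
Thus O(¬convene_panel), which is F(convene_panel): convene_panel is forbidden.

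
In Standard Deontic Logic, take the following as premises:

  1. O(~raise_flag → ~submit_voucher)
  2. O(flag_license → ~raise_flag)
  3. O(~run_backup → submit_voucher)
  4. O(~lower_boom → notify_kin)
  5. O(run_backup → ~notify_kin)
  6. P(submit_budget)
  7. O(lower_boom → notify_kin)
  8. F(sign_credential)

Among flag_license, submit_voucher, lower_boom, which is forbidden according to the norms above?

Premises 4 and 7 are O(~lower_boom → notify_kin) and O(lower_boom → notify_kin); every ideal world satisfies ~lower_boom or lower_boom, so in either case notify_kin holds — hence O(notify_kin).
Premise 5, O(run_backup → ~notify_kin), contraposes to O(notify_kin → ~run_backup); with O(notify_kin) we get O(~run_backup).
Premise 3 is O(~run_backup → submit_voucher); since O(~run_backup), deontic closure gives O(submit_voucher).
The contrapositive of premise 1 (O(~raise_flag → ~submit_voucher)) is O(submit_voucher → raise_flag), and O(submit_voucher) is already established, so O(raise_flag).
Premise 2, O(flag_license → ~raise_flag), contraposes to O(raise_flag → ~flag_license); with O(raise_flag) we get O(~flag_license).
So O(~flag_license) holds, i.e. flag_license is forbidden. None of the other listed options is forbidden under the premises.

flag_license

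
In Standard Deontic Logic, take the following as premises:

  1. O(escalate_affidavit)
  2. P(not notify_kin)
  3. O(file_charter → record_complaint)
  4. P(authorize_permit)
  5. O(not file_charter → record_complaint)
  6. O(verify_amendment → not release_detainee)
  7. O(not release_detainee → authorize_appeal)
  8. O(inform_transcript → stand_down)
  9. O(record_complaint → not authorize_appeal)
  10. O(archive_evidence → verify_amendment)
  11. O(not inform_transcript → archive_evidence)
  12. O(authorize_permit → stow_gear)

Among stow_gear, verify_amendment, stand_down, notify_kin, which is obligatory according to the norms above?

stand_down

Premises 5 and 3 cover both cases: O(not file_charter → record_complaint) and O(file_charter → record_complaint). Since not file_charter ∨ file_charter is a tautology, O(record_complaint) follows.
With premise 9, O(record_complaint → not authorize_appeal), the K-axiom yields O(not authorize_appeal).
The contrapositive of premise 7 (O(not release_detainee → authorize_appeal)) is O(not authorize_appeal → release_detainee), and O(not authorize_appeal) is already established, so O(release_detainee).
The contrapositive of premise 6 (O(verify_amendment → not release_detainee)) is O(release_detainee → not verify_amendment), and O(release_detainee) is already established, so O(not verify_amendment).
The contrapositive of premise 10 (O(archive_evidence → verify_amendment)) is O(not verify_amendment → not archive_evidence), and O(not verify_amendment) is already established, so O(not archive_evidence).
The contrapositive of premise 11 (O(not inform_transcript → archive_evidence)) is O(not archive_evidence → inform_transcript), and O(not archive_evidence) is already established, so O(inform_transcript).
Applying K to premise 8 (O(inform_transcript → stand_down)) and O(inform_transcript) yields O(stand_down).
So O(stand_down) holds — stand_down is obligatory. None of the other listed options is made obligatory by any chain of premises.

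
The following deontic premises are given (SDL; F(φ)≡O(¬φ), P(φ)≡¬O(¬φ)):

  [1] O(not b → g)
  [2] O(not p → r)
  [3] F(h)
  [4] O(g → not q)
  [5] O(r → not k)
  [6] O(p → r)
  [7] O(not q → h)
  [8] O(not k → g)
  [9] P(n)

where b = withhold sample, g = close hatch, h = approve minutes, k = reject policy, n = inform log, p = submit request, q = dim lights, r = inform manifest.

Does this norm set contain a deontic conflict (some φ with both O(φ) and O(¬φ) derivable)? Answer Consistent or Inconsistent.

Inconsistent

Premises 2 and 6 are O(not p → r) and O(p → r); every ideal world satisfies not p or p, so in either case r holds — hence O(r).
From O(r) and premise 5, O(r → not k), we obtain O(not k).
With premise 8, O(not k → g), the K-axiom yields O(g).
Premise 4 is O(g → not q); since O(g), deontic closure gives O(not q).
Premise 7 is O(not q → h); since O(not q), deontic closure gives O(h).
However, F(h) at premise 3 amounts to O(not h).
We now have both O(h) and O(not h) — h is simultaneously obligatory and forbidden, violating the D-axiom.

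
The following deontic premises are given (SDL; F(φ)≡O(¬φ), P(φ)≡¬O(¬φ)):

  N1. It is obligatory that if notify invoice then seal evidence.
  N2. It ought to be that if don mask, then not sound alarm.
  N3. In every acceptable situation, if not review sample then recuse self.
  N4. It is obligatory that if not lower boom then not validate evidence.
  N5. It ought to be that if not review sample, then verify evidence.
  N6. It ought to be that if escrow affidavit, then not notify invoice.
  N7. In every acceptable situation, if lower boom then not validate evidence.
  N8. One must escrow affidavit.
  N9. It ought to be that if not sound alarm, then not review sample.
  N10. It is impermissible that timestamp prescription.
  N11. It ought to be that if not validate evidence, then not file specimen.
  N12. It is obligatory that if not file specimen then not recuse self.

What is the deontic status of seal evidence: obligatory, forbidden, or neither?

Neither

Premise 1 is O(notify_invoice → seal_evidence), but O(notify_invoice) is not derivable from the premises, so it does not yield O(seal_evidence).
No premise or chain of K-axiom applications forces O(seal_evidence), and none forces O(¬seal_evidence). So seal_evidence is neither obligatory nor forbidden under these norms.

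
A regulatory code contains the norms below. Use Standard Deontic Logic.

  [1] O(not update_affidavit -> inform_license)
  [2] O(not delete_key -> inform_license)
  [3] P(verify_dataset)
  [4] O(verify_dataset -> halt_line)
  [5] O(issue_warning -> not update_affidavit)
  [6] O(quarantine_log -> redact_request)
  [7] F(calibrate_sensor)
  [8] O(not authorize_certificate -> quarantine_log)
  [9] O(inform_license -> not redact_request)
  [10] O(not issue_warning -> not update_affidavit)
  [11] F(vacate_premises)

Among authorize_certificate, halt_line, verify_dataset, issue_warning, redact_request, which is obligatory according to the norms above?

By case analysis on not issue_warning: premise 10 gives O(not issue_warning -> not update_affidavit) and premise 5 gives O(issue_warning -> not update_affidavit), so O(not update_affidavit) either way.
With premise 1, O(not update_affidavit -> inform_license), the K-axiom yields O(inform_license).
From O(inform_license) and premise 9, O(inform_license -> not redact_request), we obtain O(not redact_request).
The contrapositive of premise 6 (O(quarantine_log -> redact_request)) is O(not redact_request -> not quarantine_log), and O(not redact_request) is already established, so O(not quarantine_log).
Premise 8 is O(not authorize_certificate -> quarantine_log); contrapositively O(not quarantine_log -> authorize_certificate). Since O(not quarantine_log) holds, K gives O(authorize_certificate).
So O(authorize_certificate) holds — authorize_certificate is obligatory. None of the other listed options is made obligatory by any chain of premises.

authorize_certificate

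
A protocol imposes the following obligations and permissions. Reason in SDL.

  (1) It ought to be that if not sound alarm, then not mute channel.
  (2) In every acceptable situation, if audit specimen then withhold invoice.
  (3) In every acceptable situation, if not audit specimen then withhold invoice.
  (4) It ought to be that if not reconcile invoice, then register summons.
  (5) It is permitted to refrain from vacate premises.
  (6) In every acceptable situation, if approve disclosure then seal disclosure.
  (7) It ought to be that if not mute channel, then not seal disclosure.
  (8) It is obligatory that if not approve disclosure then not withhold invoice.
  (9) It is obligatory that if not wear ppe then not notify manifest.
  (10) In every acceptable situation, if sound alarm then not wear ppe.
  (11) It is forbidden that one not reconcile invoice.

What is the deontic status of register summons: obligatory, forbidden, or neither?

Premise 4 is O(¬reconcile_invoice → register_summons), but O(¬reconcile_invoice) is not derivable from the premises, so it does not yield O(register_summons).
No premise or chain of K-axiom applications forces O(register_summons), and none forces O(¬register_summons). So register_summons is neither obligatory nor forbidden under these norms.

Neither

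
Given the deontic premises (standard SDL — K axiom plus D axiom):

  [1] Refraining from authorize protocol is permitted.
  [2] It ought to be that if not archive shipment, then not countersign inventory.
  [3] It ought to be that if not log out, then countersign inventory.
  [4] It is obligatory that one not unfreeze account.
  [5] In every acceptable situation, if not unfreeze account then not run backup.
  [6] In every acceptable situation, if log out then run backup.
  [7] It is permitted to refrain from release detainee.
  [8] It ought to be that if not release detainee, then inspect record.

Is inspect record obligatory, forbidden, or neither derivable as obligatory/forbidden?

Neither

Premise 8 is O(¬release_detainee → inspect_record), but O(¬release_detainee) is not derivable from the premises (the permission P(¬release_detainee) asserts only ¬O(release_detainee), not O(¬release_detainee)), so it does not yield O(inspect_record).
No premise or chain of K-axiom applications forces O(inspect_record), and none forces O(¬inspect_record). So inspect_record is neither obligatory nor forbidden under these norms.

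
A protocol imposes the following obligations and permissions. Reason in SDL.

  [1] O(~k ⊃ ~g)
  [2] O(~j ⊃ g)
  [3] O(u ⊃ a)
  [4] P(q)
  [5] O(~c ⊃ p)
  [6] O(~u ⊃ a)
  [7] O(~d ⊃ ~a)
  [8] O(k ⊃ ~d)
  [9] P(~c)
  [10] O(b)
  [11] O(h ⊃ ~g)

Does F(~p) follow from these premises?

No

Premise 5 is O(~c ⊃ p), but O(~c) is not derivable from the premises (the permission P(~c) asserts only ~O(c), not O(~c)), so it does not yield O(p).
No other premise forces O(p). An ideal world satisfying every premise can still have ~p true, so F(~p) is not derivable.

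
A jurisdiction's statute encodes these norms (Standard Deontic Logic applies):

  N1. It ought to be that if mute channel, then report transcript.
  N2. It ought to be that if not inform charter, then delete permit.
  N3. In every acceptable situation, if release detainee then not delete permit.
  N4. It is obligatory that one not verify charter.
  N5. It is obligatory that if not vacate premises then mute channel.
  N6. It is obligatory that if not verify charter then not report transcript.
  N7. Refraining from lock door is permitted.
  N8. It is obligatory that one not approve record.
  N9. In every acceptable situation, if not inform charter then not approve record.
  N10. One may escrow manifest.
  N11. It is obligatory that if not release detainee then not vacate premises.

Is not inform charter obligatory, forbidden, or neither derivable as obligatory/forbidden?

Premise 4 gives O(¬verify_charter).
Applying K to premise 6 (O(¬verify_charter → ¬report_transcript)) and O(¬verify_charter) yields O(¬report_transcript).
Premise 1, O(mute_channel → report_transcript), contraposes to O(¬report_transcript → ¬mute_channel); with O(¬report_transcript) we get O(¬mute_channel).
Premise 5 is O(¬vacate_premises → mute_channel); contrapositively O(¬mute_channel → vacate_premises). Since O(¬mute_channel) holds, K gives O(vacate_premises).
Premise 11 is O(¬release_detainee → ¬vacate_premises); contrapositively O(vacate_premises → release_detainee). Since O(vacate_premises) holds, K gives O(release_detainee).
Applying K to premise 3 (O(release_detainee → ¬delete_permit)) and O(release_detainee) yields O(¬delete_permit).
Premise 2, O(¬inform_charter → delete_permit), contraposes to O(¬delete_permit → inform_charter); with O(¬delete_permit) we get O(inform_charter).
Premises 7, 8, 9, 10 do not contribute to this derivation.
Thus O(inform_charter), which is F(¬inform_charter): ¬inform_charter is forbidden.

Forbidden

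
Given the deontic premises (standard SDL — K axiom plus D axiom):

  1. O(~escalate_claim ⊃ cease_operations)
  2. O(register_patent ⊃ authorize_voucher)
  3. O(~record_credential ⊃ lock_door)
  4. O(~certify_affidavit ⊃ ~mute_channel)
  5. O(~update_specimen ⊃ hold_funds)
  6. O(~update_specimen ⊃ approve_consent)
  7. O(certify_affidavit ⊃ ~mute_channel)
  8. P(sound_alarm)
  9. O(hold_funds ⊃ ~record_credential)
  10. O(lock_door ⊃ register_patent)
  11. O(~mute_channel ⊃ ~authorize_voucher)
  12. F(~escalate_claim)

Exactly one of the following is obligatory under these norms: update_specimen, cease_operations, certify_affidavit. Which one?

update_specimen

Premises 4 and 7 are O(~certify_affidavit ⊃ ~mute_channel) and O(certify_affidavit ⊃ ~mute_channel); every ideal world satisfies ~certify_affidavit or certify_affidavit, so in either case ~mute_channel holds — hence O(~mute_channel).
From O(~mute_channel) and premise 11, O(~mute_channel ⊃ ~authorize_voucher), we obtain O(~authorize_voucher).
Premise 2 is O(register_patent ⊃ authorize_voucher); contrapositively O(~authorize_voucher ⊃ ~register_patent). Since O(~authorize_voucher) holds, K gives O(~register_patent).
The contrapositive of premise 10 (O(lock_door ⊃ register_patent)) is O(~register_patent ⊃ ~lock_door), and O(~register_patent) is already established, so O(~lock_door).
Premise 3 is O(~record_credential ⊃ lock_door); contrapositively O(~lock_door ⊃ record_credential). Since O(~lock_door) holds, K gives O(record_credential).
The contrapositive of premise 9 (O(hold_funds ⊃ ~record_credential)) is O(record_credential ⊃ ~hold_funds), and O(record_credential) is already established, so O(~hold_funds).
Premise 5, O(~update_specimen ⊃ hold_funds), contraposes to O(~hold_funds ⊃ update_specimen); with O(~hold_funds) we get O(update_specimen).
So O(update_specimen) holds — update_specimen is obligatory. None of the other listed options is made obligatory by any chain of premises.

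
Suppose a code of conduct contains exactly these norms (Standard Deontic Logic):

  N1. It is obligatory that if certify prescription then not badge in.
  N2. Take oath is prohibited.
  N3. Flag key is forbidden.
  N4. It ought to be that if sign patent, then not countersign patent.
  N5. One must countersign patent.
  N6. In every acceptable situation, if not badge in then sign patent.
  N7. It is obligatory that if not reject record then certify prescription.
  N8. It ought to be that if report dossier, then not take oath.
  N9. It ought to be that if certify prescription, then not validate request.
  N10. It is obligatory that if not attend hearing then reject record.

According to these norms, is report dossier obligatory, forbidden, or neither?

Neither

Premise 8 is O(report_dossier → ¬take_oath); even if O(¬take_oath) held, inferring O(report_dossier) would be affirming the consequent — invalid.
No premise or chain of K-axiom applications forces O(report_dossier), and none forces O(¬report_dossier). So report_dossier is neither obligatory nor forbidden under these norms.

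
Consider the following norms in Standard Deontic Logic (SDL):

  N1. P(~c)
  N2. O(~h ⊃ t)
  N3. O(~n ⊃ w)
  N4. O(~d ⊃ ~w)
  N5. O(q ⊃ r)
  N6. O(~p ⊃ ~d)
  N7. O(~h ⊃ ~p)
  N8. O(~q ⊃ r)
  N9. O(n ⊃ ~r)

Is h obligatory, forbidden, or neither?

By case analysis on q: premise 5 gives O(q ⊃ r) and premise 8 gives O(~q ⊃ r), so O(r) either way.
Premise 9, O(n ⊃ ~r), contraposes to O(r ⊃ ~n); with O(r) we get O(~n).
With premise 3, O(~n ⊃ w), the K-axiom yields O(w).
Premise 4 is O(~d ⊃ ~w); contrapositively O(w ⊃ d). Since O(w) holds, K gives O(d).
Premise 6, O(~p ⊃ ~d), contraposes to O(d ⊃ p); with O(d) we get O(p).
Premise 7 is O(~h ⊃ ~p); contrapositively O(p ⊃ h). Since O(p) holds, K gives O(h).
Premises 1, 2 do not contribute to this derivation.
Hence h is obligatory.

Obligatory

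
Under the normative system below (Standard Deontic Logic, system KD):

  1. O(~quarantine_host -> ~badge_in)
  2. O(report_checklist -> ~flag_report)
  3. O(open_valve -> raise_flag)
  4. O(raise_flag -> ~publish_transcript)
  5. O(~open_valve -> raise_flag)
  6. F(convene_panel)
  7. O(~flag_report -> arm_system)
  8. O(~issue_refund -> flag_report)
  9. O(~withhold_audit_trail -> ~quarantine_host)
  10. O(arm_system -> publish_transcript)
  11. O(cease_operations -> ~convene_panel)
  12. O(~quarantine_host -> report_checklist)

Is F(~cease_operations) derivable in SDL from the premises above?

Premise 11 is O(cease_operations -> ~convene_panel); even if O(~convene_panel) held, inferring O(cease_operations) would be affirming the consequent — invalid.
No other premise forces O(cease_operations). An ideal world satisfying every premise can still have ~cease_operations true, so F(~cease_operations) is not derivable.

No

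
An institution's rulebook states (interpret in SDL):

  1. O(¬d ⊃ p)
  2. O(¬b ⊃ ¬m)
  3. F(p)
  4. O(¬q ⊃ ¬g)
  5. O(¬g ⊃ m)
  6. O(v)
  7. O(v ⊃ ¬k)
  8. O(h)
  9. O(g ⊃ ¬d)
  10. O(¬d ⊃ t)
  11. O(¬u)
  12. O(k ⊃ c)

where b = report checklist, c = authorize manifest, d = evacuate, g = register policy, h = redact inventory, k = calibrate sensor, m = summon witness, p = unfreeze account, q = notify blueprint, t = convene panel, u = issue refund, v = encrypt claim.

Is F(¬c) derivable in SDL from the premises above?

No

Premise 12 is O(k ⊃ c), but O(k) is not derivable from the premises, so it does not yield O(c).
No other premise forces O(c). An ideal world satisfying every premise can still have ¬c true, so F(¬c) is not derivable.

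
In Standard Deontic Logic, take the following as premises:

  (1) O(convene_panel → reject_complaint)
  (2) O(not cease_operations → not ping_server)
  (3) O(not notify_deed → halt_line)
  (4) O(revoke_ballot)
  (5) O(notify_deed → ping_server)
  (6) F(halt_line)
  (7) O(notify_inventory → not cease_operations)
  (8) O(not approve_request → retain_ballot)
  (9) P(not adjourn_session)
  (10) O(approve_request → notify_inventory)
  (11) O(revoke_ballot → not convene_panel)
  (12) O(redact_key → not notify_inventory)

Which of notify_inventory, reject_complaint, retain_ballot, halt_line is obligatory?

retain_ballot

Premise 6 is F(halt_line), i.e. O(not halt_line).
The contrapositive of premise 3 (O(not notify_deed → halt_line)) is O(not halt_line → notify_deed), and O(not halt_line) is already established, so O(notify_deed).
From O(notify_deed) and premise 5, O(notify_deed → ping_server), we obtain O(ping_server).
The contrapositive of premise 2 (O(not cease_operations → not ping_server)) is O(ping_server → cease_operations), and O(ping_server) is already established, so O(cease_operations).
Premise 7, O(notify_inventory → not cease_operations), contraposes to O(cease_operations → not notify_inventory); with O(cease_operations) we get O(not notify_inventory).
Premise 10 is O(approve_request → notify_inventory); contrapositively O(not notify_inventory → not approve_request). Since O(not notify_inventory) holds, K gives O(not approve_request).
Premise 8 is O(not approve_request → retain_ballot); since O(not approve_request), deontic closure gives O(retain_ballot).
So O(retain_ballot) holds — retain_ballot is obligatory. None of the other listed options is made obligatory by any chain of premises.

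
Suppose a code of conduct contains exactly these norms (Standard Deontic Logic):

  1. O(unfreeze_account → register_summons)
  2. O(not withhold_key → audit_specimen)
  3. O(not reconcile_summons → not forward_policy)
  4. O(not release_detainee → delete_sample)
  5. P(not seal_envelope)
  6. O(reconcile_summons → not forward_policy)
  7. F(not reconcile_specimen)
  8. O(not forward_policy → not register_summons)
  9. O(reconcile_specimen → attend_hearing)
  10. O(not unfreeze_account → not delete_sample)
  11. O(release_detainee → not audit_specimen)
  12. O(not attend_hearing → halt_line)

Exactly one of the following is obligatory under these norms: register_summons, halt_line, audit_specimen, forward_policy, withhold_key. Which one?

By case analysis on not reconcile_summons: premise 3 gives O(not reconcile_summons → not forward_policy) and premise 6 gives O(reconcile_summons → not forward_policy), so O(not forward_policy) either way.
Applying K to premise 8 (O(not forward_policy → not register_summons)) and O(not forward_policy) yields O(not register_summons).
Premise 1, O(unfreeze_account → register_summons), contraposes to O(not register_summons → not unfreeze_account); with O(not register_summons) we get O(not unfreeze_account).
Premise 10 is O(not unfreeze_account → not delete_sample); since O(not unfreeze_account), deontic closure gives O(not delete_sample).
Premise 4 is O(not release_detainee → delete_sample); contrapositively O(not delete_sample → release_detainee). Since O(not delete_sample) holds, K gives O(release_detainee).
Premise 11 is O(release_detainee → not audit_specimen); since O(release_detainee), deontic closure gives O(not audit_specimen).
Premise 2, O(not withhold_key → audit_specimen), contraposes to O(not audit_specimen → withhold_key); with O(not audit_specimen) we get O(withhold_key).
So O(withhold_key) holds — withhold_key is obligatory. None of the other listed options is made obligatory by any chain of premises.

withhold_key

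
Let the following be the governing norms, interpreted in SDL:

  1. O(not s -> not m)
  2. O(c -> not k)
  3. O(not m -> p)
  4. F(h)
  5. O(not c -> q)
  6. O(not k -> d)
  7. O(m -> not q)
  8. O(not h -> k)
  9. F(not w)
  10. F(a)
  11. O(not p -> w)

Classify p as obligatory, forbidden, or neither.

Obligatory

Premise 4 is F(h), i.e. O(not h).
With premise 8, O(not h -> k), the K-axiom yields O(k).
Premise 2 is O(c -> not k); contrapositively O(k -> not c). Since O(k) holds, K gives O(not c).
Premise 5 is O(not c -> q); since O(not c), deontic closure gives O(q).
Premise 7, O(m -> not q), contraposes to O(q -> not m); with O(q) we get O(not m).
Premise 3 is O(not m -> p); since O(not m), deontic closure gives O(p).
Premises 1, 6, 9, 10, 11 do not contribute to this derivation.
Hence p is obligatory.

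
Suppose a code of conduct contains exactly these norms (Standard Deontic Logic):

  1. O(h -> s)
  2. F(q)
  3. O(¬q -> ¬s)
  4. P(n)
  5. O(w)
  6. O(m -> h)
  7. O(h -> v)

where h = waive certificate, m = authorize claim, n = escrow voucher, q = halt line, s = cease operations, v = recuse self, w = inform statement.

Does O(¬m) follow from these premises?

Yes

F(q) at premise 2 means O(¬q).
From O(¬q) and premise 3, O(¬q -> ¬s), we obtain O(¬s).
Premise 1, O(h -> s), contraposes to O(¬s -> ¬h); with O(¬s) we get O(¬h).
The contrapositive of premise 6 (O(m -> h)) is O(¬h -> ¬m), and O(¬h) is already established, so O(¬m).
Premises 4, 5, 7 do not contribute to this derivation.
So O(¬m) follows.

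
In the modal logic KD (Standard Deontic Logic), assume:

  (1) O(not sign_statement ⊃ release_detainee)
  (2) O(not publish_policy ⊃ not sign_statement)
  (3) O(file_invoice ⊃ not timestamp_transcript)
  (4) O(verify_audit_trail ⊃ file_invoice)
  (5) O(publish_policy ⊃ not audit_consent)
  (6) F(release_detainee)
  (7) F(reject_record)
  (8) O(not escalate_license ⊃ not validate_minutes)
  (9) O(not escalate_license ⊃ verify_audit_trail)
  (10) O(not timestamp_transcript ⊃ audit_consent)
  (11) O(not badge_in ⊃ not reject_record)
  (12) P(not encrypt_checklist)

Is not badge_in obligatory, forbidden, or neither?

Neither

Premise 11 is O(not badge_in ⊃ not reject_record); even if O(not reject_record) held, inferring O(not badge_in) would be affirming the consequent — invalid.
No premise or chain of K-axiom applications forces O(not badge_in), and none forces O(badge_in). So not badge_in is neither obligatory nor forbidden under these norms.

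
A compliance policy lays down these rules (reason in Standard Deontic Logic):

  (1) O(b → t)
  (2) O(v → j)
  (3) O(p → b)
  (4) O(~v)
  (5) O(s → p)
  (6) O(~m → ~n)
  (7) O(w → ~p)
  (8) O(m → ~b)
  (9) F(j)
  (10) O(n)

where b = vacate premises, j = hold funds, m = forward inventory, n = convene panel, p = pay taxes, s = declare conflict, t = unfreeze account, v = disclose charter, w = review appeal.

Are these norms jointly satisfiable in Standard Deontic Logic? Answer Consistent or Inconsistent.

Premise 2 is O(v → j), but O(v) is not derivable from the premises, so it does not yield O(j).
So O(j) is not derivable, and the apparent clash with O(~j) does not arise.
A world satisfying every obligation exists (e.g. b=false, j=false, m=true, n=true, p=false, s=false, t=false, v=false, w=false); no atom is both obligatory and forbidden, so the set is consistent.

Consistent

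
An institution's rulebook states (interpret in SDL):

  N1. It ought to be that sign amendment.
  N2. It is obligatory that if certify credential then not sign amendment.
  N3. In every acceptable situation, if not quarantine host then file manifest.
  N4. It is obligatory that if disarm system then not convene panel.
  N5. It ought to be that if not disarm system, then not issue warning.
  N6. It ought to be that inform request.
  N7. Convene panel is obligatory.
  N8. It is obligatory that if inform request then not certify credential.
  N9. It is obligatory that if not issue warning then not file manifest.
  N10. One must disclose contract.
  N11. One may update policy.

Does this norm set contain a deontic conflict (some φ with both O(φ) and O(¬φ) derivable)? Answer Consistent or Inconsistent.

Premise 2 is O(certify_credential → ¬sign_amendment), but O(certify_credential) is not derivable from the premises, so it does not yield O(¬sign_amendment).
So O(¬sign_amendment) is not derivable, and the apparent clash with O(sign_amendment) does not arise.
A world satisfying every obligation exists (e.g. certify_credential=false, convene_panel=true, disarm_system=false, disclose_contract=true, file_manifest=false, inform_request=true, issue_warning=false, quarantine_host=true, sign_amendment=true, update_policy=false); no atom is both obligatory and forbidden, so the set is consistent.

Consistent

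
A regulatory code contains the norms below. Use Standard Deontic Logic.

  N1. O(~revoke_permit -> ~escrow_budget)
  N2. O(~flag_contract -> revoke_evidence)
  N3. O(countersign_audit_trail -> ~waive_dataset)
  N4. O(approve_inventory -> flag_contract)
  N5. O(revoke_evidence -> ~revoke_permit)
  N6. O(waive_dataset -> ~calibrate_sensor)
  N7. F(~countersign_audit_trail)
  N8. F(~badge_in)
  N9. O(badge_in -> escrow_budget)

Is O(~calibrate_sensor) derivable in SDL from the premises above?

No

Premise 6 is O(waive_dataset -> ~calibrate_sensor), but O(waive_dataset) is not derivable from the premises, so it does not yield O(~calibrate_sensor).
No other premise forces O(~calibrate_sensor). An ideal world satisfying every premise can still have ~calibrate_sensor false, so O(~calibrate_sensor) is not derivable.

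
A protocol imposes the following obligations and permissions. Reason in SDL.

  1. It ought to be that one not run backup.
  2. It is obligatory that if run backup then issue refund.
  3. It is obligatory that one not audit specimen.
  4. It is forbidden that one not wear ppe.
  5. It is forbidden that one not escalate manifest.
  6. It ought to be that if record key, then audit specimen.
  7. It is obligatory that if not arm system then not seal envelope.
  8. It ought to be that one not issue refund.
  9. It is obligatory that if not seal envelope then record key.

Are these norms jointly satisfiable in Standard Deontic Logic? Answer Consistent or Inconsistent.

Premise 2 is O(run_backup → issue_refund), but O(run_backup) is not derivable from the premises, so it does not yield O(issue_refund).
So O(issue_refund) is not derivable, and the apparent clash with O(¬issue_refund) does not arise.
A world satisfying every obligation exists (e.g. arm_system=true, audit_specimen=false, escalate_manifest=true, issue_refund=false, record_key=false, run_backup=false, seal_envelope=true, wear_ppe=true); no atom is both obligatory and forbidden, so the set is consistent.

Consistent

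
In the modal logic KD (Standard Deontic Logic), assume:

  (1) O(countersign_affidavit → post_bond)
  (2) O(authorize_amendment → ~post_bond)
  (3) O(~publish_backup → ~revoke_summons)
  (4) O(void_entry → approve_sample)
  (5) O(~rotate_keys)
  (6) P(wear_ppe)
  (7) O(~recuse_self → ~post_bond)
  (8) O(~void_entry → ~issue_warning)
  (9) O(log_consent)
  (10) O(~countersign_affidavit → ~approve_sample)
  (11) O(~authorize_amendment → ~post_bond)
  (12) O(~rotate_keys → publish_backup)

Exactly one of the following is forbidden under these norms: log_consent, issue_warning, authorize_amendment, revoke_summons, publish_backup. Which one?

issue_warning

Premises 11 and 2 cover both cases: O(~authorize_amendment → ~post_bond) and O(authorize_amendment → ~post_bond). Since ~authorize_amendment ∨ authorize_amendment is a tautology, O(~post_bond) follows.
Premise 1, O(countersign_affidavit → post_bond), contraposes to O(~post_bond → ~countersign_affidavit); with O(~post_bond) we get O(~countersign_affidavit).
Premise 10 is O(~countersign_affidavit → ~approve_sample); since O(~countersign_affidavit), deontic closure gives O(~approve_sample).
Premise 4, O(void_entry → approve_sample), contraposes to O(~approve_sample → ~void_entry); with O(~approve_sample) we get O(~void_entry).
Applying K to premise 8 (O(~void_entry → ~issue_warning)) and O(~void_entry) yields O(~issue_warning).
So O(~issue_warning) holds, i.e. issue_warning is forbidden. None of the other listed options is forbidden under the premises.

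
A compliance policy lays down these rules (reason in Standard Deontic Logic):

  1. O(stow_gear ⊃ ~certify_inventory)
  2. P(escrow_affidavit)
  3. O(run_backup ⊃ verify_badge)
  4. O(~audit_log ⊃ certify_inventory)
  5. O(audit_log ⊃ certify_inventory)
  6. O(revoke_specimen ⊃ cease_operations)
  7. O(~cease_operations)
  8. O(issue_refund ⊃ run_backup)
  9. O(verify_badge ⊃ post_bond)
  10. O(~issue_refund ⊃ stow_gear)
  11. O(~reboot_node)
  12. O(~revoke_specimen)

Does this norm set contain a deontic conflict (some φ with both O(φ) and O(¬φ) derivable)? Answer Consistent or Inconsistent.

Premise 6 is O(revoke_specimen ⊃ cease_operations), but O(revoke_specimen) is not derivable from the premises, so it does not yield O(cease_operations).
So O(cease_operations) is not derivable, and the apparent clash with O(~cease_operations) does not arise.
A world satisfying every obligation exists (e.g. audit_log=false, cease_operations=false, certify_inventory=true, escrow_affidavit=false, issue_refund=true, post_bond=true, reboot_node=false, revoke_specimen=false, run_backup=true, stow_gear=false, verify_badge=true); no atom is both obligatory and forbidden, so the set is consistent.

Consistent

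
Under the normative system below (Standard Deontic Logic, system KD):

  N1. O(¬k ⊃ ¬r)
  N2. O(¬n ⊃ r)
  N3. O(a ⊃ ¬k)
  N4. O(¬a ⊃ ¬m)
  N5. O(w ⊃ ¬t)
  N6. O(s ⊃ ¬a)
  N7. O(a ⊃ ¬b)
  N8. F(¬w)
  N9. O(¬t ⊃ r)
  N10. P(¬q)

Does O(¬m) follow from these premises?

Premise 8 is F(¬w), i.e. O(w).
From O(w) and premise 5, O(w ⊃ ¬t), we obtain O(¬t).
Applying K to premise 9 (O(¬t ⊃ r)) and O(¬t) yields O(r).
The contrapositive of premise 1 (O(¬k ⊃ ¬r)) is O(r ⊃ k), and O(r) is already established, so O(k).
The contrapositive of premise 3 (O(a ⊃ ¬k)) is O(k ⊃ ¬a), and O(k) is already established, so O(¬a).
With premise 4, O(¬a ⊃ ¬m), the K-axiom yields O(¬m).
Premises 2, 6, 7, 10 do not contribute to this derivation.
So O(¬m) follows.

Yes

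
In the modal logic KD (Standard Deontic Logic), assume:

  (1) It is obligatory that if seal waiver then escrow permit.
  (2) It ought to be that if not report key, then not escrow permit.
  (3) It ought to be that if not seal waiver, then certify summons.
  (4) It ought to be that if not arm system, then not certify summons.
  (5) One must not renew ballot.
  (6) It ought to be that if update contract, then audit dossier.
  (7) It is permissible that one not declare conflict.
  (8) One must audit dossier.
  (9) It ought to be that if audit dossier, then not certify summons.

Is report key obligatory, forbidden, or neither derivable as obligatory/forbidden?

Premise 8 states O(audit_dossier) outright.
From O(audit_dossier) and premise 9, O(audit_dossier → ¬certify_summons), we obtain O(¬certify_summons).
The contrapositive of premise 3 (O(¬seal_waiver → certify_summons)) is O(¬certify_summons → seal_waiver), and O(¬certify_summons) is already established, so O(seal_waiver).
Applying K to premise 1 (O(seal_waiver → escrow_permit)) and O(seal_waiver) yields O(escrow_permit).
Premise 2, O(¬report_key → ¬escrow_permit), contraposes to O(escrow_permit → report_key); with O(escrow_permit) we get O(report_key).
Premises 4, 5, 6, 7 do not contribute to this derivation.
Hence report_key is obligatory.

Obligatory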